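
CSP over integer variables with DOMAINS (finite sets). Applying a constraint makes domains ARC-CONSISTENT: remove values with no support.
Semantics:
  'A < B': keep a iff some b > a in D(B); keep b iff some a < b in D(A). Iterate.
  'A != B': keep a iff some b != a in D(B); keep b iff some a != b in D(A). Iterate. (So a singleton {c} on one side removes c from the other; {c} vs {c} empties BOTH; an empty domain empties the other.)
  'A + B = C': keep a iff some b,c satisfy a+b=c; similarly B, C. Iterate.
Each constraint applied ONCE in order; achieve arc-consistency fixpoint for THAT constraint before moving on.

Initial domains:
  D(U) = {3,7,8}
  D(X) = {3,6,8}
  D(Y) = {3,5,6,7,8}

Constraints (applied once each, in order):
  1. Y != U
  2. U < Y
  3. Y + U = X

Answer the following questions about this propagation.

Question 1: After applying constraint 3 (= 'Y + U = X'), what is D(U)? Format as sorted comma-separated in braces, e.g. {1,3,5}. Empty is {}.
Answer: {3}

Derivation:
Constraint 1 (Y != U) on D(Y)={3,5,6,7,8} D(U)={3,7,8}: no change
Constraint 2 (U < Y) on D(U)={3,7,8} D(Y)={3,5,6,7,8}: U {3,7,8}->{3,7}; Y {3,5,6,7,8}->{5,6,7,8}
Constraint 3 (Y + U = X) on D(Y)={5,6,7,8} D(U)={3,7} D(X)={3,6,8}: Y {5,6,7,8}->{5}; U {3,7}->{3}; X {3,6,8}->{8}
So after constraint 3: D(U) = {3}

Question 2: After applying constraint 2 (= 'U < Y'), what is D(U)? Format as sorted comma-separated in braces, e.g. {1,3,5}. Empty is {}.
Constraint 1 (Y != U) on D(Y)={3,5,6,7,8} D(U)={3,7,8}: no change
Constraint 2 (U < Y) on D(U)={3,7,8} D(Y)={3,5,6,7,8}: U {3,7,8}->{3,7}; Y {3,5,6,7,8}->{5,6,7,8}
So after constraint 2: D(U) = {3,7}

Answer: {3,7}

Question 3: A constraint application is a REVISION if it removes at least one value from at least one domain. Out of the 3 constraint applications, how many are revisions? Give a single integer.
Answer: 2

Derivation:
Constraint 1 (Y != U) on D(Y)={3,5,6,7,8} D(U)={3,7,8}: no change => not a revision
Constraint 2 (U < Y) on D(U)={3,7,8} D(Y)={3,5,6,7,8}: U {3,7,8}->{3,7}; Y {3,5,6,7,8}->{5,6,7,8} => REVISION
Constraint 3 (Y + U = X) on D(Y)={5,6,7,8} D(U)={3,7} D(X)={3,6,8}: Y {5,6,7,8}->{5}; U {3,7}->{3}; X {3,6,8}->{8} => REVISION
Total revisions = 2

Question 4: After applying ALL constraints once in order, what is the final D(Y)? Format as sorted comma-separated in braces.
Answer: {5}

Derivation:
Constraint 1 (Y != U) on D(Y)={3,5,6,7,8} D(U)={3,7,8}: no change
Constraint 2 (U < Y) on D(U)={3,7,8} D(Y)={3,5,6,7,8}: U {3,7,8}->{3,7}; Y {3,5,6,7,8}->{5,6,7,8}
Constraint 3 (Y + U = X) on D(Y)={5,6,7,8} D(U)={3,7} D(X)={3,6,8}: Y {5,6,7,8}->{5}; U {3,7}->{3}; X {3,6,8}->{8}
So after all 3 constraints: D(Y) = {5}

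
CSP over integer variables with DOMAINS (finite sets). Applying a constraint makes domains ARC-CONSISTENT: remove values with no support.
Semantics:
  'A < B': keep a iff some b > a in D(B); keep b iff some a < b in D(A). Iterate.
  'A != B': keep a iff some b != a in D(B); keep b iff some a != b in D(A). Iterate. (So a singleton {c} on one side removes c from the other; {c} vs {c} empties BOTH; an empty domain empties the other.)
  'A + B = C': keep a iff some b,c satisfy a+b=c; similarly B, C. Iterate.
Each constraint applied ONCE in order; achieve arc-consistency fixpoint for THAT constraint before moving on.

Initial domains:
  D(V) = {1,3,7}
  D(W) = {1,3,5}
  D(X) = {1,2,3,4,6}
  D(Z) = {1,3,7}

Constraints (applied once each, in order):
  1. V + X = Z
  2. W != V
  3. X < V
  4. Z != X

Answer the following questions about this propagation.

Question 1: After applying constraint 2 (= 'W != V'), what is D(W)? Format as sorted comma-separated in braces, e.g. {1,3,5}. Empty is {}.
Constraint 1 (V + X = Z) on D(V)={1,3,7} D(X)={1,2,3,4,6} D(Z)={1,3,7}: V {1,3,7}->{1,3}; X {1,2,3,4,6}->{2,4,6}; Z {1,3,7}->{3,7}
Constraint 2 (W != V) on D(W)={1,3,5} D(V)={1,3}: no change
So after constraint 2: D(W) = {1,3,5}

Answer: {1,3,5}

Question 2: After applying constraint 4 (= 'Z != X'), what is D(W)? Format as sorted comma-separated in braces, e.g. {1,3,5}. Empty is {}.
Constraint 1 (V + X = Z) on D(V)={1,3,7} D(X)={1,2,3,4,6} D(Z)={1,3,7}: V {1,3,7}->{1,3}; X {1,2,3,4,6}->{2,4,6}; Z {1,3,7}->{3,7}
Constraint 2 (W != V) on D(W)={1,3,5} D(V)={1,3}: no change
Constraint 3 (X < V) on D(X)={2,4,6} D(V)={1,3}: X {2,4,6}->{2}; V {1,3}->{3}
Constraint 4 (Z != X) on D(Z)={3,7} D(X)={2}: no change
So after constraint 4: D(W) = {1,3,5}

Answer: {1,3,5}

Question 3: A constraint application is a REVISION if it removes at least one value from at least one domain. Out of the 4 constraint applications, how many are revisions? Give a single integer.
Answer: 2

Derivation:
Constraint 1 (V + X = Z) on D(V)={1,3,7} D(X)={1,2,3,4,6} D(Z)={1,3,7}: V {1,3,7}->{1,3}; X {1,2,3,4,6}->{2,4,6}; Z {1,3,7}->{3,7} => REVISION
Constraint 2 (W != V) on D(W)={1,3,5} D(V)={1,3}: no change => not a revision
Constraint 3 (X < V) on D(X)={2,4,6} D(V)={1,3}: X {2,4,6}->{2}; V {1,3}->{3} => REVISION
Constraint 4 (Z != X) on D(Z)={3,7} D(X)={2}: no change => not a revision
Total revisions = 2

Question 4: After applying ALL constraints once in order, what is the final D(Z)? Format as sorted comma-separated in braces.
Constraint 1 (V + X = Z) on D(V)={1,3,7} D(X)={1,2,3,4,6} D(Z)={1,3,7}: V {1,3,7}->{1,3}; X {1,2,3,4,6}->{2,4,6}; Z {1,3,7}->{3,7}
Constraint 2 (W != V) on D(W)={1,3,5} D(V)={1,3}: no change
Constraint 3 (X < V) on D(X)={2,4,6} D(V)={1,3}: X {2,4,6}->{2}; V {1,3}->{3}
Constraint 4 (Z != X) on D(Z)={3,7} D(X)={2}: no change
So after all 4 constraints: D(Z) = {3,7}

Answer: {3,7}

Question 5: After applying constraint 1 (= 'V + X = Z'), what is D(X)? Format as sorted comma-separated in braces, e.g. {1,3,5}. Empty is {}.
Answer: {2,4,6}

Derivation:
Constraint 1 (V + X = Z) on D(V)={1,3,7} D(X)={1,2,3,4,6} D(Z)={1,3,7}: V {1,3,7}->{1,3}; X {1,2,3,4,6}->{2,4,6}; Z {1,3,7}->{3,7}
So after constraint 1: D(X) = {2,4,6}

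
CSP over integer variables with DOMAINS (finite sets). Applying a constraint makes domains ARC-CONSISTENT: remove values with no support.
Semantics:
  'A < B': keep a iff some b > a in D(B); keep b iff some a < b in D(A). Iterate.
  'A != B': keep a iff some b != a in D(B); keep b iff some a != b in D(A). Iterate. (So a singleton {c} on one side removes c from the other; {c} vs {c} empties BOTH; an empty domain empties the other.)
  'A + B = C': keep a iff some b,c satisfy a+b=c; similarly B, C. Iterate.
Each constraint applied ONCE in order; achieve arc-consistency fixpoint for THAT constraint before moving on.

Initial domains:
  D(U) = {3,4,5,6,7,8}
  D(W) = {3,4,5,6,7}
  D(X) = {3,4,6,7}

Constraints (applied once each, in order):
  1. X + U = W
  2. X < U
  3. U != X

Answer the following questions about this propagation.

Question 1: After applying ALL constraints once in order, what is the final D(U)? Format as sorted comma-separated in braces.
Constraint 1 (X + U = W) on D(X)={3,4,6,7} D(U)={3,4,5,6,7,8} D(W)={3,4,5,6,7}: X {3,4,6,7}->{3,4}; U {3,4,5,6,7,8}->{3,4}; W {3,4,5,6,7}->{6,7}
Constraint 2 (X < U) on D(X)={3,4} D(U)={3,4}: X {3,4}->{3}; U {3,4}->{4}
Constraint 3 (U != X) on D(U)={4} D(X)={3}: no change
So after all 3 constraints: D(U) = {4}

Answer: {4}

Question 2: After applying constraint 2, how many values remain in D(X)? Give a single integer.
Constraint 1 (X + U = W) on D(X)={3,4,6,7} D(U)={3,4,5,6,7,8} D(W)={3,4,5,6,7}: X {3,4,6,7}->{3,4}; U {3,4,5,6,7,8}->{3,4}; W {3,4,5,6,7}->{6,7}
Constraint 2 (X < U) on D(X)={3,4} D(U)={3,4}: X {3,4}->{3}; U {3,4}->{4}
So after constraint 2: D(X)={3}, size = 1

Answer: 1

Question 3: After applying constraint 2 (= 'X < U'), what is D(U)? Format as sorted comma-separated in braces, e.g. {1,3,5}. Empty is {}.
Answer: {4}

Derivation:
Constraint 1 (X + U = W) on D(X)={3,4,6,7} D(U)={3,4,5,6,7,8} D(W)={3,4,5,6,7}: X {3,4,6,7}->{3,4}; U {3,4,5,6,7,8}->{3,4}; W {3,4,5,6,7}->{6,7}
Constraint 2 (X < U) on D(X)={3,4} D(U)={3,4}: X {3,4}->{3}; U {3,4}->{4}
So after constraint 2: D(U) = {4}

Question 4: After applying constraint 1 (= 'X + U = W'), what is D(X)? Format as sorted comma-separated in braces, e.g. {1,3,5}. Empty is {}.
Constraint 1 (X + U = W) on D(X)={3,4,6,7} D(U)={3,4,5,6,7,8} D(W)={3,4,5,6,7}: X {3,4,6,7}->{3,4}; U {3,4,5,6,7,8}->{3,4}; W {3,4,5,6,7}->{6,7}
So after constraint 1: D(X) = {3,4}

Answer: {3,4}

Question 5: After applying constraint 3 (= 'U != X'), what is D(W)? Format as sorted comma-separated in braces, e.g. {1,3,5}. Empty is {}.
Answer: {6,7}

Derivation:
Constraint 1 (X + U = W) on D(X)={3,4,6,7} D(U)={3,4,5,6,7,8} D(W)={3,4,5,6,7}: X {3,4,6,7}->{3,4}; U {3,4,5,6,7,8}->{3,4}; W {3,4,5,6,7}->{6,7}
Constraint 2 (X < U) on D(X)={3,4} D(U)={3,4}: X {3,4}->{3}; U {3,4}->{4}
Constraint 3 (U != X) on D(U)={4} D(X)={3}: no change
So after constraint 3: D(W) = {6,7}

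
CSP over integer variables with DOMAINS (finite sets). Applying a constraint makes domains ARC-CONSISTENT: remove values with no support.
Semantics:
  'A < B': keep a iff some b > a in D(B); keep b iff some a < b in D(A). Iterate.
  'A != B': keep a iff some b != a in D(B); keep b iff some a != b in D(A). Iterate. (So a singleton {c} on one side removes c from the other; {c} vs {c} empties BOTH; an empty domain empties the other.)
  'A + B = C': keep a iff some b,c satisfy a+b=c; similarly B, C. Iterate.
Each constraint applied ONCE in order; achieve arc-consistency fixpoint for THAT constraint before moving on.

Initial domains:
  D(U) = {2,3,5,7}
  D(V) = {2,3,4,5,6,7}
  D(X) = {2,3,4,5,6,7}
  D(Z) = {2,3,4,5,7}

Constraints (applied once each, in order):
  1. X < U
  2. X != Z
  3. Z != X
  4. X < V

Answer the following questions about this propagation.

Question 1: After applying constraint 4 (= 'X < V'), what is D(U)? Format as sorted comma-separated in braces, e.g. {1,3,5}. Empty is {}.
Constraint 1 (X < U) on D(X)={2,3,4,5,6,7} D(U)={2,3,5,7}: X {2,3,4,5,6,7}->{2,3,4,5,6}; U {2,3,5,7}->{3,5,7}
Constraint 2 (X != Z) on D(X)={2,3,4,5,6} D(Z)={2,3,4,5,7}: no change
Constraint 3 (Z != X) on D(Z)={2,3,4,5,7} D(X)={2,3,4,5,6}: no change
Constraint 4 (X < V) on D(X)={2,3,4,5,6} D(V)={2,3,4,5,6,7}: V {2,3,4,5,6,7}->{3,4,5,6,7}
So after constraint 4: D(U) = {3,5,7}

Answer: {3,5,7}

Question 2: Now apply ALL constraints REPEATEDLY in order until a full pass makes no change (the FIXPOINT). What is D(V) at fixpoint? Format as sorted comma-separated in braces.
pass 0 (initial): D(V)={2,3,4,5,6,7}
pass 1: U {2,3,5,7}->{3,5,7}; V {2,3,4,5,6,7}->{3,4,5,6,7}; X {2,3,4,5,6,7}->{2,3,4,5,6}
pass 2: no change
Fixpoint after 2 passes: D(V) = {3,4,5,6,7}

Answer: {3,4,5,6,7}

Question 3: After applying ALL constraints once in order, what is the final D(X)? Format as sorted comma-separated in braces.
Answer: {2,3,4,5,6}

Derivation:
Constraint 1 (X < U) on D(X)={2,3,4,5,6,7} D(U)={2,3,5,7}: X {2,3,4,5,6,7}->{2,3,4,5,6}; U {2,3,5,7}->{3,5,7}
Constraint 2 (X != Z) on D(X)={2,3,4,5,6} D(Z)={2,3,4,5,7}: no change
Constraint 3 (Z != X) on D(Z)={2,3,4,5,7} D(X)={2,3,4,5,6}: no change
Constraint 4 (X < V) on D(X)={2,3,4,5,6} D(V)={2,3,4,5,6,7}: V {2,3,4,5,6,7}->{3,4,5,6,7}
So after all 4 constraints: D(X) = {2,3,4,5,6}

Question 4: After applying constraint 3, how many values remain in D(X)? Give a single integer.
Answer: 5

Derivation:
Constraint 1 (X < U) on D(X)={2,3,4,5,6,7} D(U)={2,3,5,7}: X {2,3,4,5,6,7}->{2,3,4,5,6}; U {2,3,5,7}->{3,5,7}
Constraint 2 (X != Z) on D(X)={2,3,4,5,6} D(Z)={2,3,4,5,7}: no change
Constraint 3 (Z != X) on D(Z)={2,3,4,5,7} D(X)={2,3,4,5,6}: no change
So after constraint 3: D(X)={2,3,4,5,6}, size = 5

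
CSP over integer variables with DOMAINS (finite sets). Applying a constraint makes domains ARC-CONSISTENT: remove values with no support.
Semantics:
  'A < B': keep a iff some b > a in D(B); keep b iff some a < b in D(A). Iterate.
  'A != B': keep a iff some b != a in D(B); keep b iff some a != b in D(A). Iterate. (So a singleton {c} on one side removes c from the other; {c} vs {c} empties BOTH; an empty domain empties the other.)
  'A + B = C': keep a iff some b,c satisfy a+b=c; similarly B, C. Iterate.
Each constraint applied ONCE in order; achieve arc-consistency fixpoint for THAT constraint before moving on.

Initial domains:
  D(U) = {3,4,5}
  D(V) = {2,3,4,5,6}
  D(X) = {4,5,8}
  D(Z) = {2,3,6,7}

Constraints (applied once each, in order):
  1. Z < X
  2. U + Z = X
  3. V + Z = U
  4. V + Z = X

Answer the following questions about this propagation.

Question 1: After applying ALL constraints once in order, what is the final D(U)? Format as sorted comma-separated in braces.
Answer: {5}

Derivation:
Constraint 1 (Z < X) on D(Z)={2,3,6,7} D(X)={4,5,8}: no change
Constraint 2 (U + Z = X) on D(U)={3,4,5} D(Z)={2,3,6,7} D(X)={4,5,8}: U {3,4,5}->{3,5}; Z {2,3,6,7}->{2,3}; X {4,5,8}->{5,8}
Constraint 3 (V + Z = U) on D(V)={2,3,4,5,6} D(Z)={2,3} D(U)={3,5}: V {2,3,4,5,6}->{2,3}; U {3,5}->{5}
Constraint 4 (V + Z = X) on D(V)={2,3} D(Z)={2,3} D(X)={5,8}: X {5,8}->{5}
So after all 4 constraints: D(U) = {5}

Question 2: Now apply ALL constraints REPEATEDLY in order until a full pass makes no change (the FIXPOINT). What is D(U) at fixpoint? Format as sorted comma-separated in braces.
pass 0 (initial): D(U)={3,4,5}
pass 1: U {3,4,5}->{5}; V {2,3,4,5,6}->{2,3}; X {4,5,8}->{5}; Z {2,3,6,7}->{2,3}
pass 2: U {5}->{}; V {2,3}->{}; X {5}->{}; Z {2,3}->{}
pass 3: no change
Fixpoint after 3 passes: D(U) = {}

Answer: {}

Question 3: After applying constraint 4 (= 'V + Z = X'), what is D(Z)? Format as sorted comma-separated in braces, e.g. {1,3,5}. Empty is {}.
Answer: {2,3}

Derivation:
Constraint 1 (Z < X) on D(Z)={2,3,6,7} D(X)={4,5,8}: no change
Constraint 2 (U + Z = X) on D(U)={3,4,5} D(Z)={2,3,6,7} D(X)={4,5,8}: U {3,4,5}->{3,5}; Z {2,3,6,7}->{2,3}; X {4,5,8}->{5,8}
Constraint 3 (V + Z = U) on D(V)={2,3,4,5,6} D(Z)={2,3} D(U)={3,5}: V {2,3,4,5,6}->{2,3}; U {3,5}->{5}
Constraint 4 (V + Z = X) on D(V)={2,3} D(Z)={2,3} D(X)={5,8}: X {5,8}->{5}
So after constraint 4: D(Z) = {2,3}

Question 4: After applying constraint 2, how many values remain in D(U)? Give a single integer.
Answer: 2

Derivation:
Constraint 1 (Z < X) on D(Z)={2,3,6,7} D(X)={4,5,8}: no change
Constraint 2 (U + Z = X) on D(U)={3,4,5} D(Z)={2,3,6,7} D(X)={4,5,8}: U {3,4,5}->{3,5}; Z {2,3,6,7}->{2,3}; X {4,5,8}->{5,8}
So after constraint 2: D(U)={3,5}, size = 2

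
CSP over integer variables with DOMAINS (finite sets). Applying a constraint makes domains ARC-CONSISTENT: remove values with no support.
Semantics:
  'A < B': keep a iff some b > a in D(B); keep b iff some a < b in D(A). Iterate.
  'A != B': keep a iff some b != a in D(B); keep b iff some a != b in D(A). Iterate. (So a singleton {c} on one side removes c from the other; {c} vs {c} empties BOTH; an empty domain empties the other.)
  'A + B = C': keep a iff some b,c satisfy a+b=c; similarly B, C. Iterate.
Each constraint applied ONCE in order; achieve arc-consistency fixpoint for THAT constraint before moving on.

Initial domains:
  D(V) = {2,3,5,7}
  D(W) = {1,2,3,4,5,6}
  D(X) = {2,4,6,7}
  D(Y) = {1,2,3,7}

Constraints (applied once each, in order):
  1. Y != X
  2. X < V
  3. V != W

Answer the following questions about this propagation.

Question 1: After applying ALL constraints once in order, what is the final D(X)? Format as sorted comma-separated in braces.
Constraint 1 (Y != X) on D(Y)={1,2,3,7} D(X)={2,4,6,7}: no change
Constraint 2 (X < V) on D(X)={2,4,6,7} D(V)={2,3,5,7}: X {2,4,6,7}->{2,4,6}; V {2,3,5,7}->{3,5,7}
Constraint 3 (V != W) on D(V)={3,5,7} D(W)={1,2,3,4,5,6}: no change
So after all 3 constraints: D(X) = {2,4,6}

Answer: {2,4,6}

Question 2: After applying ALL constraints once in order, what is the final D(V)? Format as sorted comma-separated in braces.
Answer: {3,5,7}

Derivation:
Constraint 1 (Y != X) on D(Y)={1,2,3,7} D(X)={2,4,6,7}: no change
Constraint 2 (X < V) on D(X)={2,4,6,7} D(V)={2,3,5,7}: X {2,4,6,7}->{2,4,6}; V {2,3,5,7}->{3,5,7}
Constraint 3 (V != W) on D(V)={3,5,7} D(W)={1,2,3,4,5,6}: no change
So after all 3 constraints: D(V) = {3,5,7}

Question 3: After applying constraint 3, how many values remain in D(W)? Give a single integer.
Constraint 1 (Y != X) on D(Y)={1,2,3,7} D(X)={2,4,6,7}: no change
Constraint 2 (X < V) on D(X)={2,4,6,7} D(V)={2,3,5,7}: X {2,4,6,7}->{2,4,6}; V {2,3,5,7}->{3,5,7}
Constraint 3 (V != W) on D(V)={3,5,7} D(W)={1,2,3,4,5,6}: no change
So after constraint 3: D(W)={1,2,3,4,5,6}, size = 6

Answer: 6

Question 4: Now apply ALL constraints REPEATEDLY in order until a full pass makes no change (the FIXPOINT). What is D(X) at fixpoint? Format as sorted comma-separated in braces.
pass 0 (initial): D(X)={2,4,6,7}
pass 1: V {2,3,5,7}->{3,5,7}; X {2,4,6,7}->{2,4,6}
pass 2: no change
Fixpoint after 2 passes: D(X) = {2,4,6}

Answer: {2,4,6}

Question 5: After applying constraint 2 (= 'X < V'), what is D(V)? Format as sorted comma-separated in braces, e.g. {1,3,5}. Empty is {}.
Answer: {3,5,7}

Derivation:
Constraint 1 (Y != X) on D(Y)={1,2,3,7} D(X)={2,4,6,7}: no change
Constraint 2 (X < V) on D(X)={2,4,6,7} D(V)={2,3,5,7}: X {2,4,6,7}->{2,4,6}; V {2,3,5,7}->{3,5,7}
So after constraint 2: D(V) = {3,5,7}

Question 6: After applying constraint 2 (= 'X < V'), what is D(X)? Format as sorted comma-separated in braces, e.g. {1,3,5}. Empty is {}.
Answer: {2,4,6}

Derivation:
Constraint 1 (Y != X) on D(Y)={1,2,3,7} D(X)={2,4,6,7}: no change
Constraint 2 (X < V) on D(X)={2,4,6,7} D(V)={2,3,5,7}: X {2,4,6,7}->{2,4,6}; V {2,3,5,7}->{3,5,7}
So after constraint 2: D(X) = {2,4,6}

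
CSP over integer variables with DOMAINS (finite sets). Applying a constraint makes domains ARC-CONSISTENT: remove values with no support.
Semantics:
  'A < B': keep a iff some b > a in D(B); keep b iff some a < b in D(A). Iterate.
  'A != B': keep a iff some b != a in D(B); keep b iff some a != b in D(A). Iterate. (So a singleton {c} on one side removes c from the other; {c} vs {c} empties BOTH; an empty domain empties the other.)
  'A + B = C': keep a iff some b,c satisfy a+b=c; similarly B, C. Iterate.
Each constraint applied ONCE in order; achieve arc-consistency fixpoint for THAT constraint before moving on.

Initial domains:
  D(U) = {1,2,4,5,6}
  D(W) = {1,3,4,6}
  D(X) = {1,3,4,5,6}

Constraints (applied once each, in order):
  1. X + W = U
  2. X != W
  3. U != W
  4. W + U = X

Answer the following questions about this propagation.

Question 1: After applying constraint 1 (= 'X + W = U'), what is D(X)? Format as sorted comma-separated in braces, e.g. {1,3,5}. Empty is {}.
Constraint 1 (X + W = U) on D(X)={1,3,4,5,6} D(W)={1,3,4,6} D(U)={1,2,4,5,6}: X {1,3,4,5,6}->{1,3,4,5}; W {1,3,4,6}->{1,3,4}; U {1,2,4,5,6}->{2,4,5,6}
So after constraint 1: D(X) = {1,3,4,5}

Answer: {1,3,4,5}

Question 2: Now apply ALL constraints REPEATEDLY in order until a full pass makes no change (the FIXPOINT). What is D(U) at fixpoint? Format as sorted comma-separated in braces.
pass 0 (initial): D(U)={1,2,4,5,6}
pass 1: U {1,2,4,5,6}->{2,4}; W {1,3,4,6}->{1,3}; X {1,3,4,5,6}->{3,5}
pass 2: U {2,4}->{}; W {1,3}->{}; X {3,5}->{}
pass 3: no change
Fixpoint after 3 passes: D(U) = {}

Answer: {}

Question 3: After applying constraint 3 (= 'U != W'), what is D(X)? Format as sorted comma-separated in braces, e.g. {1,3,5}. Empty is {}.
Answer: {1,3,4,5}

Derivation:
Constraint 1 (X + W = U) on D(X)={1,3,4,5,6} D(W)={1,3,4,6} D(U)={1,2,4,5,6}: X {1,3,4,5,6}->{1,3,4,5}; W {1,3,4,6}->{1,3,4}; U {1,2,4,5,6}->{2,4,5,6}
Constraint 2 (X != W) on D(X)={1,3,4,5} D(W)={1,3,4}: no change
Constraint 3 (U != W) on D(U)={2,4,5,6} D(W)={1,3,4}: no change
So after constraint 3: D(X) = {1,3,4,5}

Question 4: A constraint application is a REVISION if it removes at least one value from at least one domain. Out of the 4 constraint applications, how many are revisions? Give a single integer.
Answer: 2

Derivation:
Constraint 1 (X + W = U) on D(X)={1,3,4,5,6} D(W)={1,3,4,6} D(U)={1,2,4,5,6}: X {1,3,4,5,6}->{1,3,4,5}; W {1,3,4,6}->{1,3,4}; U {1,2,4,5,6}->{2,4,5,6} => REVISION
Constraint 2 (X != W) on D(X)={1,3,4,5} D(W)={1,3,4}: no change => not a revision
Constraint 3 (U != W) on D(U)={2,4,5,6} D(W)={1,3,4}: no change => not a revision
Constraint 4 (W + U = X) on D(W)={1,3,4} D(U)={2,4,5,6} D(X)={1,3,4,5}: W {1,3,4}->{1,3}; U {2,4,5,6}->{2,4}; X {1,3,4,5}->{3,5} => REVISION
Total revisions = 2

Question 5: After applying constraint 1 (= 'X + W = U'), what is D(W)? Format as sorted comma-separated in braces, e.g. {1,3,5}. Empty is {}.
Answer: {1,3,4}

Derivation:
Constraint 1 (X + W = U) on D(X)={1,3,4,5,6} D(W)={1,3,4,6} D(U)={1,2,4,5,6}: X {1,3,4,5,6}->{1,3,4,5}; W {1,3,4,6}->{1,3,4}; U {1,2,4,5,6}->{2,4,5,6}
So after constraint 1: D(W) = {1,3,4}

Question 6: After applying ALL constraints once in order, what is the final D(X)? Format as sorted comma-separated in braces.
Answer: {3,5}

Derivation:
Constraint 1 (X + W = U) on D(X)={1,3,4,5,6} D(W)={1,3,4,6} D(U)={1,2,4,5,6}: X {1,3,4,5,6}->{1,3,4,5}; W {1,3,4,6}->{1,3,4}; U {1,2,4,5,6}->{2,4,5,6}
Constraint 2 (X != W) on D(X)={1,3,4,5} D(W)={1,3,4}: no change
Constraint 3 (U != W) on D(U)={2,4,5,6} D(W)={1,3,4}: no change
Constraint 4 (W + U = X) on D(W)={1,3,4} D(U)={2,4,5,6} D(X)={1,3,4,5}: W {1,3,4}->{1,3}; U {2,4,5,6}->{2,4}; X {1,3,4,5}->{3,5}
So after all 4 constraints: D(X) = {3,5}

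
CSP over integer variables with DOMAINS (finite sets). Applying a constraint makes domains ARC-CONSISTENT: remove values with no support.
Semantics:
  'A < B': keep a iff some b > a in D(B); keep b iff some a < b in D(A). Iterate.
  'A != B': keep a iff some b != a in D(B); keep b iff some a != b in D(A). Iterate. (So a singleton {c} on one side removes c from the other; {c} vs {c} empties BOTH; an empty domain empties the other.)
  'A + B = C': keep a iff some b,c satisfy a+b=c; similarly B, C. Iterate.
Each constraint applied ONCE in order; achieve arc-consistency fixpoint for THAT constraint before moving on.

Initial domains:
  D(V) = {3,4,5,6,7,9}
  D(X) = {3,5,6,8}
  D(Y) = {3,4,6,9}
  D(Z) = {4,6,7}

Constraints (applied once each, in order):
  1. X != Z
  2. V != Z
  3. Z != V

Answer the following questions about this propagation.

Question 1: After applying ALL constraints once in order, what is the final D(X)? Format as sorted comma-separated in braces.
Constraint 1 (X != Z) on D(X)={3,5,6,8} D(Z)={4,6,7}: no change
Constraint 2 (V != Z) on D(V)={3,4,5,6,7,9} D(Z)={4,6,7}: no change
Constraint 3 (Z != V) on D(Z)={4,6,7} D(V)={3,4,5,6,7,9}: no change
So after all 3 constraints: D(X) = {3,5,6,8}

Answer: {3,5,6,8}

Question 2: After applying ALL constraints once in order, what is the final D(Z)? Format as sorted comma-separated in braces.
Constraint 1 (X != Z) on D(X)={3,5,6,8} D(Z)={4,6,7}: no change
Constraint 2 (V != Z) on D(V)={3,4,5,6,7,9} D(Z)={4,6,7}: no change
Constraint 3 (Z != V) on D(Z)={4,6,7} D(V)={3,4,5,6,7,9}: no change
So after all 3 constraints: D(Z) = {4,6,7}

Answer: {4,6,7}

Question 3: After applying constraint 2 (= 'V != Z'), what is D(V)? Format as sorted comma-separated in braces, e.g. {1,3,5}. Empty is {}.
Answer: {3,4,5,6,7,9}

Derivation:
Constraint 1 (X != Z) on D(X)={3,5,6,8} D(Z)={4,6,7}: no change
Constraint 2 (V != Z) on D(V)={3,4,5,6,7,9} D(Z)={4,6,7}: no change
So after constraint 2: D(V) = {3,4,5,6,7,9}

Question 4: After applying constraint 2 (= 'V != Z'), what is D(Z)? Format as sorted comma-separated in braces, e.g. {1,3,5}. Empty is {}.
Constraint 1 (X != Z) on D(X)={3,5,6,8} D(Z)={4,6,7}: no change
Constraint 2 (V != Z) on D(V)={3,4,5,6,7,9} D(Z)={4,6,7}: no change
So after constraint 2: D(Z) = {4,6,7}

Answer: {4,6,7}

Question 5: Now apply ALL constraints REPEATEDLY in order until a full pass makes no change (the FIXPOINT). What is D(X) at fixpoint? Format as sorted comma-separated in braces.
pass 0 (initial): D(X)={3,5,6,8}
pass 1: no change
Fixpoint after 1 passes: D(X) = {3,5,6,8}

Answer: {3,5,6,8}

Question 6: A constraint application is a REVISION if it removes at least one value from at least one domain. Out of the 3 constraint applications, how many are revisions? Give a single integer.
Answer: 0

Derivation:
Constraint 1 (X != Z) on D(X)={3,5,6,8} D(Z)={4,6,7}: no change => not a revision
Constraint 2 (V != Z) on D(V)={3,4,5,6,7,9} D(Z)={4,6,7}: no change => not a revision
Constraint 3 (Z != V) on D(Z)={4,6,7} D(V)={3,4,5,6,7,9}: no change => not a revision
Total revisions = 0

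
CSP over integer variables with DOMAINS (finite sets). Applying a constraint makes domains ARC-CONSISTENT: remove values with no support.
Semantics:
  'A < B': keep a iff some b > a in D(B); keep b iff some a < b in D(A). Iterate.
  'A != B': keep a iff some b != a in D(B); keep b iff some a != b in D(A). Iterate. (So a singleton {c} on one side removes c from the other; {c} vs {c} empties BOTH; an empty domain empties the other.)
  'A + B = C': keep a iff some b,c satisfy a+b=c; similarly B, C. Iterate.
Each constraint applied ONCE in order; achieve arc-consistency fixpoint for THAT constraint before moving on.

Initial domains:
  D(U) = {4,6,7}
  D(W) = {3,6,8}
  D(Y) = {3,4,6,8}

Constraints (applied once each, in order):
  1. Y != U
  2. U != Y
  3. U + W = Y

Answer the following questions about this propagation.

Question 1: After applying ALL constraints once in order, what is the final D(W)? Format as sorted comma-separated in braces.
Answer: {}

Derivation:
Constraint 1 (Y != U) on D(Y)={3,4,6,8} D(U)={4,6,7}: no change
Constraint 2 (U != Y) on D(U)={4,6,7} D(Y)={3,4,6,8}: no change
Constraint 3 (U + W = Y) on D(U)={4,6,7} D(W)={3,6,8} D(Y)={3,4,6,8}: U {4,6,7}->{}; W {3,6,8}->{}; Y {3,4,6,8}->{}
So after all 3 constraints: D(W) = {}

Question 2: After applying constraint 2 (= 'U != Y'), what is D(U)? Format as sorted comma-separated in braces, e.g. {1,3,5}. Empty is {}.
Answer: {4,6,7}

Derivation:
Constraint 1 (Y != U) on D(Y)={3,4,6,8} D(U)={4,6,7}: no change
Constraint 2 (U != Y) on D(U)={4,6,7} D(Y)={3,4,6,8}: no change
So after constraint 2: D(U) = {4,6,7}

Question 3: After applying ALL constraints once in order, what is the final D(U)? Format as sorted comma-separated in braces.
Answer: {}

Derivation:
Constraint 1 (Y != U) on D(Y)={3,4,6,8} D(U)={4,6,7}: no change
Constraint 2 (U != Y) on D(U)={4,6,7} D(Y)={3,4,6,8}: no change
Constraint 3 (U + W = Y) on D(U)={4,6,7} D(W)={3,6,8} D(Y)={3,4,6,8}: U {4,6,7}->{}; W {3,6,8}->{}; Y {3,4,6,8}->{}
So after all 3 constraints: D(U) = {}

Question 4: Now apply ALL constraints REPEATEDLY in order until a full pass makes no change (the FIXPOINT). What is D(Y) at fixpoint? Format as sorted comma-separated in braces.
Answer: {}

Derivation:
pass 0 (initial): D(Y)={3,4,6,8}
pass 1: U {4,6,7}->{}; W {3,6,8}->{}; Y {3,4,6,8}->{}
pass 2: no change
Fixpoint after 2 passes: D(Y) = {}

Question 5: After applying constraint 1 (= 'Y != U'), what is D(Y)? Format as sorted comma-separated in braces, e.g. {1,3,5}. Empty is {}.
Constraint 1 (Y != U) on D(Y)={3,4,6,8} D(U)={4,6,7}: no change
So after constraint 1: D(Y) = {3,4,6,8}

Answer: {3,4,6,8}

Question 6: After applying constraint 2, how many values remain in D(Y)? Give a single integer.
Answer: 4

Derivation:
Constraint 1 (Y != U) on D(Y)={3,4,6,8} D(U)={4,6,7}: no change
Constraint 2 (U != Y) on D(U)={4,6,7} D(Y)={3,4,6,8}: no change
So after constraint 2: D(Y)={3,4,6,8}, size = 4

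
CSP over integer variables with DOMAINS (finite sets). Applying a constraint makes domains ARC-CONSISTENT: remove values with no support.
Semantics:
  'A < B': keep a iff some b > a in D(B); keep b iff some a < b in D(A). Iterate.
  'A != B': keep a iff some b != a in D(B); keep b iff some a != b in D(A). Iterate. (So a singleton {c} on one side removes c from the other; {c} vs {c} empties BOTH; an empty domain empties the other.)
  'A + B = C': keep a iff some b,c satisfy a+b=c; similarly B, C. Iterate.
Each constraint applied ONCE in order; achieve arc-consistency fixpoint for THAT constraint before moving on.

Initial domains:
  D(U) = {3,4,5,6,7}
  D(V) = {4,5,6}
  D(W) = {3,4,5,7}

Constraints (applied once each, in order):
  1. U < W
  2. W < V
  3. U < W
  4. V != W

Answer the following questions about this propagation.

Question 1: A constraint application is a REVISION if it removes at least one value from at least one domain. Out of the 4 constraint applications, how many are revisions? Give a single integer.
Constraint 1 (U < W) on D(U)={3,4,5,6,7} D(W)={3,4,5,7}: U {3,4,5,6,7}->{3,4,5,6}; W {3,4,5,7}->{4,5,7} => REVISION
Constraint 2 (W < V) on D(W)={4,5,7} D(V)={4,5,6}: W {4,5,7}->{4,5}; V {4,5,6}->{5,6} => REVISION
Constraint 3 (U < W) on D(U)={3,4,5,6} D(W)={4,5}: U {3,4,5,6}->{3,4} => REVISION
Constraint 4 (V != W) on D(V)={5,6} D(W)={4,5}: no change => not a revision
Total revisions = 3

Answer: 3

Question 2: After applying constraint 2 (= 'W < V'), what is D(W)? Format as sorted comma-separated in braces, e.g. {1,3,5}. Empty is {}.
Answer: {4,5}

Derivation:
Constraint 1 (U < W) on D(U)={3,4,5,6,7} D(W)={3,4,5,7}: U {3,4,5,6,7}->{3,4,5,6}; W {3,4,5,7}->{4,5,7}
Constraint 2 (W < V) on D(W)={4,5,7} D(V)={4,5,6}: W {4,5,7}->{4,5}; V {4,5,6}->{5,6}
So after constraint 2: D(W) = {4,5}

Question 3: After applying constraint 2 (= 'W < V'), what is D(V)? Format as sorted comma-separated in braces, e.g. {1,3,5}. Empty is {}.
Constraint 1 (U < W) on D(U)={3,4,5,6,7} D(W)={3,4,5,7}: U {3,4,5,6,7}->{3,4,5,6}; W {3,4,5,7}->{4,5,7}
Constraint 2 (W < V) on D(W)={4,5,7} D(V)={4,5,6}: W {4,5,7}->{4,5}; V {4,5,6}->{5,6}
So after constraint 2: D(V) = {5,6}

Answer: {5,6}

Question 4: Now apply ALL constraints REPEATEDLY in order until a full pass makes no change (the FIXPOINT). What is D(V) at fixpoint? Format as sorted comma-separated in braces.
Answer: {5,6}

Derivation:
pass 0 (initial): D(V)={4,5,6}
pass 1: U {3,4,5,6,7}->{3,4}; V {4,5,6}->{5,6}; W {3,4,5,7}->{4,5}
pass 2: no change
Fixpoint after 2 passes: D(V) = {5,6}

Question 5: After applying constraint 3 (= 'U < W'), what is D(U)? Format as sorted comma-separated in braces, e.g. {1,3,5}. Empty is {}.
Constraint 1 (U < W) on D(U)={3,4,5,6,7} D(W)={3,4,5,7}: U {3,4,5,6,7}->{3,4,5,6}; W {3,4,5,7}->{4,5,7}
Constraint 2 (W < V) on D(W)={4,5,7} D(V)={4,5,6}: W {4,5,7}->{4,5}; V {4,5,6}->{5,6}
Constraint 3 (U < W) on D(U)={3,4,5,6} D(W)={4,5}: U {3,4,5,6}->{3,4}
So after constraint 3: D(U) = {3,4}

Answer: {3,4}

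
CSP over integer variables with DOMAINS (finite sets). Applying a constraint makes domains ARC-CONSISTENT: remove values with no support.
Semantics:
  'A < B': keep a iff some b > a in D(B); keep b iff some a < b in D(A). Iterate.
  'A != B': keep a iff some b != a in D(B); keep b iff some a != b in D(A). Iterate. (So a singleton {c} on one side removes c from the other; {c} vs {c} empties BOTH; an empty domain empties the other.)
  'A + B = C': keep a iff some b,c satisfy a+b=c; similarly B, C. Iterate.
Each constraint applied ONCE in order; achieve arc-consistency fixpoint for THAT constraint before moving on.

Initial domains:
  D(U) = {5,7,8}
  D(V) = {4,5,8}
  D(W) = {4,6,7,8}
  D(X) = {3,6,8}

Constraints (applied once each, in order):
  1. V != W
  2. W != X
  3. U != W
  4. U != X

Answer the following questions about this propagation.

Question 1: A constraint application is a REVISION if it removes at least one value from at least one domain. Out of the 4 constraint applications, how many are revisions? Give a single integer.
Constraint 1 (V != W) on D(V)={4,5,8} D(W)={4,6,7,8}: no change => not a revision
Constraint 2 (W != X) on D(W)={4,6,7,8} D(X)={3,6,8}: no change => not a revision
Constraint 3 (U != W) on D(U)={5,7,8} D(W)={4,6,7,8}: no change => not a revision
Constraint 4 (U != X) on D(U)={5,7,8} D(X)={3,6,8}: no change => not a revision
Total revisions = 0

Answer: 0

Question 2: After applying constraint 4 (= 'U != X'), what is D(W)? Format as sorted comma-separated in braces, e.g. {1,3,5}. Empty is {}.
Answer: {4,6,7,8}

Derivation:
Constraint 1 (V != W) on D(V)={4,5,8} D(W)={4,6,7,8}: no change
Constraint 2 (W != X) on D(W)={4,6,7,8} D(X)={3,6,8}: no change
Constraint 3 (U != W) on D(U)={5,7,8} D(W)={4,6,7,8}: no change
Constraint 4 (U != X) on D(U)={5,7,8} D(X)={3,6,8}: no change
So after constraint 4: D(W) = {4,6,7,8}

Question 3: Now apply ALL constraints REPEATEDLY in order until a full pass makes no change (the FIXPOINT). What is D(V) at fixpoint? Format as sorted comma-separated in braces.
Answer: {4,5,8}

Derivation:
pass 0 (initial): D(V)={4,5,8}
pass 1: no change
Fixpoint after 1 passes: D(V) = {4,5,8}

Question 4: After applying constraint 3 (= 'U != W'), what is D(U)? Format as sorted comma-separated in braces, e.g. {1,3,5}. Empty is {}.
Constraint 1 (V != W) on D(V)={4,5,8} D(W)={4,6,7,8}: no change
Constraint 2 (W != X) on D(W)={4,6,7,8} D(X)={3,6,8}: no change
Constraint 3 (U != W) on D(U)={5,7,8} D(W)={4,6,7,8}: no change
So after constraint 3: D(U) = {5,7,8}

Answer: {5,7,8}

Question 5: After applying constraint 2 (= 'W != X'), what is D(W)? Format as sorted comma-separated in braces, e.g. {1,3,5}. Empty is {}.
Constraint 1 (V != W) on D(V)={4,5,8} D(W)={4,6,7,8}: no change
Constraint 2 (W != X) on D(W)={4,6,7,8} D(X)={3,6,8}: no change
So after constraint 2: D(W) = {4,6,7,8}

Answer: {4,6,7,8}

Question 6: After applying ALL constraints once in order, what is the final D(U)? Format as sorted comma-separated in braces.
Constraint 1 (V != W) on D(V)={4,5,8} D(W)={4,6,7,8}: no change
Constraint 2 (W != X) on D(W)={4,6,7,8} D(X)={3,6,8}: no change
Constraint 3 (U != W) on D(U)={5,7,8} D(W)={4,6,7,8}: no change
Constraint 4 (U != X) on D(U)={5,7,8} D(X)={3,6,8}: no change
So after all 4 constraints: D(U) = {5,7,8}

Answer: {5,7,8}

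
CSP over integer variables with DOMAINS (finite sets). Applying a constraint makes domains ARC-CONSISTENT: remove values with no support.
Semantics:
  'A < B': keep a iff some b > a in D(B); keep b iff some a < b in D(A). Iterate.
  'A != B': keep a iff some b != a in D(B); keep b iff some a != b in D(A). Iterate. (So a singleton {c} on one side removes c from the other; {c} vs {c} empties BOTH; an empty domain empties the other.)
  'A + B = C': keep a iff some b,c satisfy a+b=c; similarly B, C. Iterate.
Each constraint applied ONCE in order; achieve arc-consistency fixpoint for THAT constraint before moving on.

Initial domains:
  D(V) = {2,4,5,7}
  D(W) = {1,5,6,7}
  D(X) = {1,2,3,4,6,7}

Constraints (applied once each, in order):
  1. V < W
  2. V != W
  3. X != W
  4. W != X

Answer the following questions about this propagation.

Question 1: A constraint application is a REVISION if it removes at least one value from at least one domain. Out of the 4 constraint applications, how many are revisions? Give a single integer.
Constraint 1 (V < W) on D(V)={2,4,5,7} D(W)={1,5,6,7}: V {2,4,5,7}->{2,4,5}; W {1,5,6,7}->{5,6,7} => REVISION
Constraint 2 (V != W) on D(V)={2,4,5} D(W)={5,6,7}: no change => not a revision
Constraint 3 (X != W) on D(X)={1,2,3,4,6,7} D(W)={5,6,7}: no change => not a revision
Constraint 4 (W != X) on D(W)={5,6,7} D(X)={1,2,3,4,6,7}: no change => not a revision
Total revisions = 1

Answer: 1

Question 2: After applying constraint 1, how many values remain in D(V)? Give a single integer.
Answer: 3

Derivation:
Constraint 1 (V < W) on D(V)={2,4,5,7} D(W)={1,5,6,7}: V {2,4,5,7}->{2,4,5}; W {1,5,6,7}->{5,6,7}
So after constraint 1: D(V)={2,4,5}, size = 3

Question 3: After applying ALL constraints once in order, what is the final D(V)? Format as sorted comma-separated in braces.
Answer: {2,4,5}

Derivation:
Constraint 1 (V < W) on D(V)={2,4,5,7} D(W)={1,5,6,7}: V {2,4,5,7}->{2,4,5}; W {1,5,6,7}->{5,6,7}
Constraint 2 (V != W) on D(V)={2,4,5} D(W)={5,6,7}: no change
Constraint 3 (X != W) on D(X)={1,2,3,4,6,7} D(W)={5,6,7}: no change
Constraint 4 (W != X) on D(W)={5,6,7} D(X)={1,2,3,4,6,7}: no change
So after all 4 constraints: D(V) = {2,4,5}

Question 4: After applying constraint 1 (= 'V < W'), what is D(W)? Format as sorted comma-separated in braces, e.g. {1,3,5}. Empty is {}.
Constraint 1 (V < W) on D(V)={2,4,5,7} D(W)={1,5,6,7}: V {2,4,5,7}->{2,4,5}; W {1,5,6,7}->{5,6,7}
So after constraint 1: D(W) = {5,6,7}

Answer: {5,6,7}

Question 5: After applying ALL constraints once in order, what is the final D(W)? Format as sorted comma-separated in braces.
Constraint 1 (V < W) on D(V)={2,4,5,7} D(W)={1,5,6,7}: V {2,4,5,7}->{2,4,5}; W {1,5,6,7}->{5,6,7}
Constraint 2 (V != W) on D(V)={2,4,5} D(W)={5,6,7}: no change
Constraint 3 (X != W) on D(X)={1,2,3,4,6,7} D(W)={5,6,7}: no change
Constraint 4 (W != X) on D(W)={5,6,7} D(X)={1,2,3,4,6,7}: no change
So after all 4 constraints: D(W) = {5,6,7}

Answer: {5,6,7}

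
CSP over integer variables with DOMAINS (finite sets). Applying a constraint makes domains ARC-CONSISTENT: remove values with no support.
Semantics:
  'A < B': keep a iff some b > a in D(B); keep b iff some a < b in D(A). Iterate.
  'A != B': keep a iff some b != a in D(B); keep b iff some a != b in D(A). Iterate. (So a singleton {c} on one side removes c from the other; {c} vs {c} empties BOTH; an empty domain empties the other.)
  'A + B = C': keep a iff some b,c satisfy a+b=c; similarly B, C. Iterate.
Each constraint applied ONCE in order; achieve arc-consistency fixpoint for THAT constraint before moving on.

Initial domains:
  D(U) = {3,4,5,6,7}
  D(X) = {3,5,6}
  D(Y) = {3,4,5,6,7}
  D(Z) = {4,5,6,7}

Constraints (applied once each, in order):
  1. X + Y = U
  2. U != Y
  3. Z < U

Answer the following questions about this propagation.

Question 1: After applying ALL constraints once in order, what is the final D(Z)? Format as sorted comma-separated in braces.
Answer: {4,5,6}

Derivation:
Constraint 1 (X + Y = U) on D(X)={3,5,6} D(Y)={3,4,5,6,7} D(U)={3,4,5,6,7}: X {3,5,6}->{3}; Y {3,4,5,6,7}->{3,4}; U {3,4,5,6,7}->{6,7}
Constraint 2 (U != Y) on D(U)={6,7} D(Y)={3,4}: no change
Constraint 3 (Z < U) on D(Z)={4,5,6,7} D(U)={6,7}: Z {4,5,6,7}->{4,5,6}
So after all 3 constraints: D(Z) = {4,5,6}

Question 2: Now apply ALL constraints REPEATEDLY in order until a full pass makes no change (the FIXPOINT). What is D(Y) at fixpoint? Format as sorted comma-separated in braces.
Answer: {3,4}

Derivation:
pass 0 (initial): D(Y)={3,4,5,6,7}
pass 1: U {3,4,5,6,7}->{6,7}; X {3,5,6}->{3}; Y {3,4,5,6,7}->{3,4}; Z {4,5,6,7}->{4,5,6}
pass 2: no change
Fixpoint after 2 passes: D(Y) = {3,4}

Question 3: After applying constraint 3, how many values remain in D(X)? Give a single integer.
Constraint 1 (X + Y = U) on D(X)={3,5,6} D(Y)={3,4,5,6,7} D(U)={3,4,5,6,7}: X {3,5,6}->{3}; Y {3,4,5,6,7}->{3,4}; U {3,4,5,6,7}->{6,7}
Constraint 2 (U != Y) on D(U)={6,7} D(Y)={3,4}: no change
Constraint 3 (Z < U) on D(Z)={4,5,6,7} D(U)={6,7}: Z {4,5,6,7}->{4,5,6}
So after constraint 3: D(X)={3}, size = 1

Answer: 1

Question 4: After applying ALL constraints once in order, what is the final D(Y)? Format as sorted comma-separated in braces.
Answer: {3,4}

Derivation:
Constraint 1 (X + Y = U) on D(X)={3,5,6} D(Y)={3,4,5,6,7} D(U)={3,4,5,6,7}: X {3,5,6}->{3}; Y {3,4,5,6,7}->{3,4}; U {3,4,5,6,7}->{6,7}
Constraint 2 (U != Y) on D(U)={6,7} D(Y)={3,4}: no change
Constraint 3 (Z < U) on D(Z)={4,5,6,7} D(U)={6,7}: Z {4,5,6,7}->{4,5,6}
So after all 3 constraints: D(Y) = {3,4}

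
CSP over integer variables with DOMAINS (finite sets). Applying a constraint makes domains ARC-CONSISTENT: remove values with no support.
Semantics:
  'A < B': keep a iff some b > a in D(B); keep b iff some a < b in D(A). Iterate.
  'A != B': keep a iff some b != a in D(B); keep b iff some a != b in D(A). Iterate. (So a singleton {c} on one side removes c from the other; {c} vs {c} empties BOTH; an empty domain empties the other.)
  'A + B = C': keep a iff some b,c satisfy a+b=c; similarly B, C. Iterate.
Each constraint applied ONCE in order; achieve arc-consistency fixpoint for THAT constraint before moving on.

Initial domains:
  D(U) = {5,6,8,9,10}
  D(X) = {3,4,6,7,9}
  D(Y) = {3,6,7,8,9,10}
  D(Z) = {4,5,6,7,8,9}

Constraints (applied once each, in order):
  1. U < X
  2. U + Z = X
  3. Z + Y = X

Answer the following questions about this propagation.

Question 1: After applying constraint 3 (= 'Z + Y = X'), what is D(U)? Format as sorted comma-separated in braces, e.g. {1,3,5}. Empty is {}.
Constraint 1 (U < X) on D(U)={5,6,8,9,10} D(X)={3,4,6,7,9}: U {5,6,8,9,10}->{5,6,8}; X {3,4,6,7,9}->{6,7,9}
Constraint 2 (U + Z = X) on D(U)={5,6,8} D(Z)={4,5,6,7,8,9} D(X)={6,7,9}: U {5,6,8}->{5}; Z {4,5,6,7,8,9}->{4}; X {6,7,9}->{9}
Constraint 3 (Z + Y = X) on D(Z)={4} D(Y)={3,6,7,8,9,10} D(X)={9}: Z {4}->{}; Y {3,6,7,8,9,10}->{}; X {9}->{}
So after constraint 3: D(U) = {5}

Answer: {5}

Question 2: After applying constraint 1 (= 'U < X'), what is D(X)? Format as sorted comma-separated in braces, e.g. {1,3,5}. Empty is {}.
Constraint 1 (U < X) on D(U)={5,6,8,9,10} D(X)={3,4,6,7,9}: U {5,6,8,9,10}->{5,6,8}; X {3,4,6,7,9}->{6,7,9}
So after constraint 1: D(X) = {6,7,9}

Answer: {6,7,9}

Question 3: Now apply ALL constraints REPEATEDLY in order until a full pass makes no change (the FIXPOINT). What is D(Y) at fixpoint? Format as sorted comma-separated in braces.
pass 0 (initial): D(Y)={3,6,7,8,9,10}
pass 1: U {5,6,8,9,10}->{5}; X {3,4,6,7,9}->{}; Y {3,6,7,8,9,10}->{}; Z {4,5,6,7,8,9}->{}
pass 2: U {5}->{}
pass 3: no change
Fixpoint after 3 passes: D(Y) = {}

Answer: {}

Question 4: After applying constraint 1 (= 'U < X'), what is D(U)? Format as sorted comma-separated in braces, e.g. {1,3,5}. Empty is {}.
Constraint 1 (U < X) on D(U)={5,6,8,9,10} D(X)={3,4,6,7,9}: U {5,6,8,9,10}->{5,6,8}; X {3,4,6,7,9}->{6,7,9}
So after constraint 1: D(U) = {5,6,8}

Answer: {5,6,8}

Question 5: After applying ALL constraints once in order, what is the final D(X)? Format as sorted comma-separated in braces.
Answer: {}

Derivation:
Constraint 1 (U < X) on D(U)={5,6,8,9,10} D(X)={3,4,6,7,9}: U {5,6,8,9,10}->{5,6,8}; X {3,4,6,7,9}->{6,7,9}
Constraint 2 (U + Z = X) on D(U)={5,6,8} D(Z)={4,5,6,7,8,9} D(X)={6,7,9}: U {5,6,8}->{5}; Z {4,5,6,7,8,9}->{4}; X {6,7,9}->{9}
Constraint 3 (Z + Y = X) on D(Z)={4} D(Y)={3,6,7,8,9,10} D(X)={9}: Z {4}->{}; Y {3,6,7,8,9,10}->{}; X {9}->{}
So after all 3 constraints: D(X) = {}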